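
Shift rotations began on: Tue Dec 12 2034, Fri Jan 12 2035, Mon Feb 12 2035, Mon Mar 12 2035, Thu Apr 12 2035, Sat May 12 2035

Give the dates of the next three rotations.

Each date is the 12th; the gaps (31, 31, 28, 31, 30) track the month lengths.
The rule is the 12th of each month.
June 2035: Tue Jun 12 2035.
Next: July 2035 → Thu Jul 12 2035.
August 2035: Sun Aug 12 2035.

Tue Jun 12 2035, Thu Jul 12 2035, Sun Aug 12 2035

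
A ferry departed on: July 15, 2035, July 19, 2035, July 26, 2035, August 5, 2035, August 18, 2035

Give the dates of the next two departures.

September 3, 2035; September 22, 2035

The spacing grows by 3 each time: 4, 7, 10, 13 days.
Next gap: 16 days. August 18, 2035 + 16 days = September 3, 2035.
Next gap: 19 days. September 3, 2035 + 19 days = September 22, 2035.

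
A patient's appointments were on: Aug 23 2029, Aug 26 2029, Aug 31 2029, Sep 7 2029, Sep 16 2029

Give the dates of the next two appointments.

Sep 27 2029, Oct 10 2029

Intervals are 3, 5, 7, 9 days — an arithmetic progression with common difference 2.
Next gap: 11 days. Sep 16 2029 + 11 days = Sep 27 2029.
Next gap: 13 days. Sep 27 2029 + 13 days = Oct 10 2029.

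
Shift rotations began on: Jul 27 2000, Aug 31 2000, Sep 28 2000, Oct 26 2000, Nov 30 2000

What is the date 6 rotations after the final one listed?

These are Thursdays with 35, 28, 28, 35-day gaps.
Each is the final Thursday of its month — Aug 31 2000 is past the 28th, so '4th Thursday' doesn't fit.
Last Thursday of December 2000: Dec 28 2000.
January 2001 ends with Thursday Jan 25 2001.
Last Thursday of February 2001: Feb 22 2001.
March 2001 ends with Thursday Mar 29 2001.
April 2001 ends with Thursday Apr 26 2001.
Last Thursday of May 2001: May 31 2001.

May 31 2001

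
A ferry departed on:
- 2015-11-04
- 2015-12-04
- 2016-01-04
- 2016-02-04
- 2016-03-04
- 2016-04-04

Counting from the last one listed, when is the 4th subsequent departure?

2016-08-04

Gaps: 30, 31, 31, 29, 31 days — not constant. Every event is on the 4th of the month.
Pattern: the 4th of each month.
Next: May 2016 → 2016-05-04.
Next: June 2016 → 2016-06-04.
July 2016: 2016-07-04.
Next: August 2016 → 2016-08-04.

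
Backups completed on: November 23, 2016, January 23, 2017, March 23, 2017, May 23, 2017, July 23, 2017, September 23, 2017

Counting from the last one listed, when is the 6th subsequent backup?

The day-of-month is always 23 (61, 59, 61, 61, 62 days between events).
So this recurs on the 23rd of every 2 months.
November 2017: November 23, 2017.
January 2018: January 23, 2018.
Next: March 2018 → March 23, 2018.
May 2018: May 23, 2018.
July 2018: July 23, 2018.
Next: September 2018 → September 23, 2018.

September 23, 2018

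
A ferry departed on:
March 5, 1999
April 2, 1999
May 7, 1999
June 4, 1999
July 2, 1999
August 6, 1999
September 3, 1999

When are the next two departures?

Gaps: 28, 35, 28, 28, 35, 28 days — a mix of 28 and 35. Every date is a Friday.
Each is the 1st Friday of its month.
October 1999 — 1st Friday is October 1, 1999.
November 1999 — 1st Friday is November 5, 1999.

October 1, 1999; November 5, 1999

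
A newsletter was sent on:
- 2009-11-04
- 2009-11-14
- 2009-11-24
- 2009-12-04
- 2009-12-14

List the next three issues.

Gaps between consecutive events: 10, 10, 10, 10 days — a constant 10-day interval.
2009-12-14 + 10 days = 2009-12-24.
2009-12-24 + 10 days = 2010-01-03.
2010-01-03 + 10 days = 2010-01-13.

2009-12-24, 2010-01-03, 2010-01-13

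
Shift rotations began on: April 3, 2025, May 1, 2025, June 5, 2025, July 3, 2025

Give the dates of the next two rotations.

Gaps: 28, 35, 28 days — a mix of 28 and 35. Every date is a Thursday.
Each is the 1st Thursday of its month.
August 2025 — 1st Thursday is August 7, 2025.
1st Thursday of September 2025: September 4, 2025.

August 7, 2025; September 4, 2025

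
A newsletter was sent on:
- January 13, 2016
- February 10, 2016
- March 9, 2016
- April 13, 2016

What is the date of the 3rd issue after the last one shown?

Gaps: 28, 28, 35 days — a mix of 28 and 35. Every date is a Wednesday.
Each is the 2nd Wednesday of its month.
2nd Wednesday of May 2016: May 11, 2016.
June 2016 — 2nd Wednesday is June 8, 2016.
2nd Wednesday of July 2016: July 13, 2016.

July 13, 2016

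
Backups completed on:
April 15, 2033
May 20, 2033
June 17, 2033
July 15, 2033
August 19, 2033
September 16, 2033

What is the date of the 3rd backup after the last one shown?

December 16, 2033

All dates are Fridays, 35, 28, 28, 35, 28 days apart.
Specifically, the 3rd Friday of each month.
October 2033 — 3rd Friday is October 21, 2033.
3rd Friday of November 2033: November 18, 2033.
December 2033 — 3rd Friday is December 16, 2033.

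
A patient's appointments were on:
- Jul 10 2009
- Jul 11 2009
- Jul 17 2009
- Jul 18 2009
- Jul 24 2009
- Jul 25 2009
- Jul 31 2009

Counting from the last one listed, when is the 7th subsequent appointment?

Aug 22 2009

Every event lands on a Friday or Saturday (gaps cycle 1, 6, 1, 6, 1, 6).
So the schedule is: every Friday and Saturday.
Next Saturday: Aug 1 2009.
Next Friday: Aug 7 2009.
Next Saturday: Aug 8 2009.
Next Friday: Aug 14 2009.
Next Saturday: Aug 15 2009.
The following Friday is Aug 21 2009.
The following Saturday is Aug 22 2009.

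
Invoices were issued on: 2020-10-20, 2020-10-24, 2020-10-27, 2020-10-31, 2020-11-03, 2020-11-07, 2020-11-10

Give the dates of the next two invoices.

Every event lands on a Tuesday or Saturday (gaps cycle 4, 3, 4, 3, 4, 3).
So the schedule is: every Tuesday and Saturday.
The following Saturday is 2020-11-14.
Next Tuesday: 2020-11-17.

2020-11-14, 2020-11-17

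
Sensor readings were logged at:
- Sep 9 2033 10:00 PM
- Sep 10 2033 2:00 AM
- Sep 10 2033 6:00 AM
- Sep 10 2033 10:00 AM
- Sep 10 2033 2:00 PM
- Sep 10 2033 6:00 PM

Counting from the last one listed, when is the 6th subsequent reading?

Sep 11 2033 6:00 PM

Gaps: 4, 4, 4, 4, 4 hours — each event is 4 hours after the previous one.
Sep 10 2033 6:00 PM + 4 h = Sep 10 2033 10:00 PM.
Sep 10 2033 10:00 PM + 4 h = Sep 11 2033 2:00 AM.
Sep 11 2033 2:00 AM + 4 h = Sep 11 2033 6:00 AM.
Sep 11 2033 6:00 AM + 4 h = Sep 11 2033 10:00 AM.
Sep 11 2033 10:00 AM + 4 h = Sep 11 2033 2:00 PM.
Sep 11 2033 2:00 PM + 4 h = Sep 11 2033 6:00 PM.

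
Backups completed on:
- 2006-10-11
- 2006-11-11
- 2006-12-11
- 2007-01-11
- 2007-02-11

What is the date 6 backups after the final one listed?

2007-08-11

The day-of-month is always 11 (31, 30, 31, 31 days between events).
So this recurs on the 11th of each month.
Next: March 2007 → 2007-03-11.
April 2007: 2007-04-11.
May 2007: 2007-05-11.
June 2007: 2007-06-11.
July 2007: 2007-07-11.
August 2007: 2007-08-11.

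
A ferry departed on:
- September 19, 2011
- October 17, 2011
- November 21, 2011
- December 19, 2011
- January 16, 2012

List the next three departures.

Gaps: 28, 35, 28, 28 days — a mix of 28 and 35. Every date is a Monday.
Each is the 3rd Monday of its month.
February 2012 — 3rd Monday is February 20, 2012.
March 2012 — 3rd Monday is March 19, 2012.
April 2012 — 3rd Monday is April 16, 2012.

February 20, 2012; March 19, 2012; April 16, 2012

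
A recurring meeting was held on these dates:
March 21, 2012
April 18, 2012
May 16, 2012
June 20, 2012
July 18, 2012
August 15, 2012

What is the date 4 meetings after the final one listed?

December 19, 2012

Gaps: 28, 28, 35, 28, 28 days — a mix of 28 and 35. Every date is a Wednesday.
Each is the 3rd Wednesday of its month.
September 2012 — 3rd Wednesday is September 19, 2012.
3rd Wednesday of October 2012: October 17, 2012.
3rd Wednesday of November 2012: November 21, 2012.
3rd Wednesday of December 2012: December 19, 2012.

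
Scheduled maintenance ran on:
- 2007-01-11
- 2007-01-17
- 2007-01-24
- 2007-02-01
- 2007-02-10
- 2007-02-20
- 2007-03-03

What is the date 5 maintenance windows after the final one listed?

2007-05-12

Gaps: 6, 7, 8, 9, 10, 11 days — each gap is 1 larger than the previous one.
Next gap: 12 days. 2007-03-03 + 12 days = 2007-03-15.
Next gap: 13 days. 2007-03-15 + 13 days = 2007-03-28.
Next gap: 14 days. 2007-03-28 + 14 days = 2007-04-11.
Next gap: 15 days. 2007-04-11 + 15 days = 2007-04-26.
Next gap: 16 days. 2007-04-26 + 16 days = 2007-05-12.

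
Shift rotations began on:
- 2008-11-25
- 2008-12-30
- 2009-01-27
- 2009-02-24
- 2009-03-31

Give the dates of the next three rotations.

These are Tuesdays with 35, 28, 28, 35-day gaps.
Each is the final Tuesday of its month — 2008-12-30 is past the 28th, so '4th Tuesday' doesn't fit.
April 2009 ends with Tuesday 2009-04-28.
May 2009 ends with Tuesday 2009-05-26.
Last Tuesday of June 2009: 2009-06-30.

2009-04-28, 2009-05-26, 2009-06-30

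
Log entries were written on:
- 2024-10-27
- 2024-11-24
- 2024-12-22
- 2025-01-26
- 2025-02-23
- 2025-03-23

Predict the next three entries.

These are Sundays at 28- or 35-day spacing (28, 28, 35, 28, 28).
The pattern: 4th Sunday of the month.
April 2025 — 4th Sunday is 2025-04-27.
May 2025 — 4th Sunday is 2025-05-25.
June 2025 — 4th Sunday is 2025-06-22.

2025-04-27, 2025-05-25, 2025-06-22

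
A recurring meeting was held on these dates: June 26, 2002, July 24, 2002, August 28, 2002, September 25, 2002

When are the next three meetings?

All dates are Wednesdays, 28, 35, 28 days apart.
Specifically, the 4th Wednesday of each month.
October 2002 — 4th Wednesday is October 23, 2002.
November 2002 — 4th Wednesday is November 27, 2002.
December 2002 — 4th Wednesday is December 25, 2002.

October 23, 2002; November 27, 2002; December 25, 2002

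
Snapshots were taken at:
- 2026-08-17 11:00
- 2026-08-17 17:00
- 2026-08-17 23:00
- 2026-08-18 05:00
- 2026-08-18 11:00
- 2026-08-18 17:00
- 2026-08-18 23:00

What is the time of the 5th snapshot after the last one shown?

Spacing: 6, 6, 6, 6, 6, 6 h — constant 6 h.
2026-08-18 23:00 + 6 h = 2026-08-19 05:00.
2026-08-19 05:00 + 6 h = 2026-08-19 11:00.
2026-08-19 11:00 + 6 h = 2026-08-19 17:00.
2026-08-19 17:00 + 6 h = 2026-08-19 23:00.
2026-08-19 23:00 + 6 h = 2026-08-20 05:00.

2026-08-20 05:00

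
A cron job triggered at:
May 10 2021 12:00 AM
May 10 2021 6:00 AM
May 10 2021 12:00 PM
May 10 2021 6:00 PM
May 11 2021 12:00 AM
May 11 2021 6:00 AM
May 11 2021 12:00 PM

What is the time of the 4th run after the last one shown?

May 12 2021 12:00 PM

The interval is a steady 6 hours (6, 6, 6, 6, 6, 6).
May 11 2021 12:00 PM + 6 h = May 11 2021 6:00 PM.
May 11 2021 6:00 PM + 6 h = May 12 2021 12:00 AM.
May 12 2021 12:00 AM + 6 h = May 12 2021 6:00 AM.
May 12 2021 6:00 AM + 6 h = May 12 2021 12:00 PM.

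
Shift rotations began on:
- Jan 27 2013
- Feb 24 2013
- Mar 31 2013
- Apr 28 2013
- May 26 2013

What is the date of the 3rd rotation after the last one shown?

Aug 25 2013

These are Sundays with 28, 35, 28, 28-day gaps.
Each is the final Sunday of its month — Mar 31 2013 is past the 28th, so '4th Sunday' doesn't fit.
June 2013 ends with Sunday Jun 30 2013.
July 2013 ends with Sunday Jul 28 2013.
Last Sunday of August 2013: Aug 25 2013.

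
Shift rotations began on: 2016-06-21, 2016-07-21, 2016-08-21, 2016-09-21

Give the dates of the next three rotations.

The day-of-month is always 21 (30, 31, 31 days between events).
So this recurs on the 21st of each month.
October 2016: 2016-10-21.
Next: November 2016 → 2016-11-21.
December 2016: 2016-12-21.

2016-10-21, 2016-11-21, 2016-12-21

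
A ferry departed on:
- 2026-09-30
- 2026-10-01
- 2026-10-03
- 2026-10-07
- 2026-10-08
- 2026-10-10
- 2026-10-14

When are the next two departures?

2026-10-15, 2026-10-17

Every event lands on a Wednesday or Thursday or Saturday (gaps cycle 1, 2, 4, 1, 2, 4).
So the schedule is: every Wednesday, Thursday and Saturday.
Next Thursday: 2026-10-15.
The following Saturday is 2026-10-17.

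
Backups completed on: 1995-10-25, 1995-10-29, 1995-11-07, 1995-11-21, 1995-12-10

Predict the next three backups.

Intervals are 4, 9, 14, 19 days — an arithmetic progression with common difference 5.
Next gap: 24 days. 1995-12-10 + 24 days = 1996-01-03.
Next gap: 29 days. 1996-01-03 + 29 days = 1996-02-01.
Next gap: 34 days. 1996-02-01 + 34 days = 1996-03-06.

1996-01-03, 1996-02-01, 1996-03-06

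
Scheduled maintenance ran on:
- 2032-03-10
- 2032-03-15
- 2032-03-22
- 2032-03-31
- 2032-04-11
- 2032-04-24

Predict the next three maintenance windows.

2032-05-09, 2032-05-26, 2032-06-14

Gaps: 5, 7, 9, 11, 13 days — each gap is 2 larger than the previous one.
Next gap: 15 days. 2032-04-24 + 15 days = 2032-05-09.
Next gap: 17 days. 2032-05-09 + 17 days = 2032-05-26.
Next gap: 19 days. 2032-05-26 + 19 days = 2032-06-14.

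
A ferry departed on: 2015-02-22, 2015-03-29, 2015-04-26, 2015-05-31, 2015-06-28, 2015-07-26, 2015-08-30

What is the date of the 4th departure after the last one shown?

2015-12-27

These are Sundays with 35, 28, 35, 28, 28, 35-day gaps.
Each is the final Sunday of its month — 2015-03-29 is past the 28th, so '4th Sunday' doesn't fit.
September 2015 ends with Sunday 2015-09-27.
Last Sunday of October 2015: 2015-10-25.
November 2015 ends with Sunday 2015-11-29.
December 2015 ends with Sunday 2015-12-27.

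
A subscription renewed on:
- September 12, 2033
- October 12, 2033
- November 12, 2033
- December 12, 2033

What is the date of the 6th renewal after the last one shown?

Each date is the 12th; the gaps (30, 31, 30) track the month lengths.
The rule is the 12th of each month.
January 2034: January 12, 2034.
February 2034: February 12, 2034.
March 2034: March 12, 2034.
April 2034: April 12, 2034.
Next: May 2034 → May 12, 2034.
June 2034: June 12, 2034.

June 12, 2034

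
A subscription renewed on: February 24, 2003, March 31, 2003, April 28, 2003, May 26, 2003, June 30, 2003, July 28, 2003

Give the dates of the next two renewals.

All Mondays; the gaps (35, 28, 28, 35, 28) vary with month length.
This is the last Monday of each month.
August 2003 ends with Monday August 25, 2003.
September 2003 ends with Monday September 29, 2003.

August 25, 2003; September 29, 2003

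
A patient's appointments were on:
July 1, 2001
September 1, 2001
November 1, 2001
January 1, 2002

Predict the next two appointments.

March 1, 2002; May 1, 2002

The day-of-month is always 1 (62, 61, 61 days between events).
So this recurs on the 1st of every 2 months.
Next: March 2002 → March 1, 2002.
May 2002: May 1, 2002.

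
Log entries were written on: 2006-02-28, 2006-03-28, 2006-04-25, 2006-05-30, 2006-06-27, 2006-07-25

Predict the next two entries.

All Tuesdays; the gaps (28, 28, 35, 28, 28) vary with month length.
This is the last Tuesday of each month.
August 2006 ends with Tuesday 2006-08-29.
September 2006 ends with Tuesday 2006-09-26.

2006-08-29, 2006-09-26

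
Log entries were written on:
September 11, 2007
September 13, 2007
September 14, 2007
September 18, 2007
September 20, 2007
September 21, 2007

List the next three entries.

September 25, 2007; September 27, 2007; September 28, 2007

The gap pattern 2, 1, 4, 2, 1 repeats every 3 events.
These are the Tuesdays, Thursdays and Fridays of each week.
The following Tuesday is September 25, 2007.
The following Thursday is September 27, 2007.
The following Friday is September 28, 2007.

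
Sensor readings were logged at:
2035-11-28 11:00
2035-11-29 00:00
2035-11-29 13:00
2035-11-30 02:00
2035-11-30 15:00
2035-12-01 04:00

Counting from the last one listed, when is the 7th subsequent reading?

2035-12-04 23:00

The interval is a steady 13 hours (13, 13, 13, 13, 13).
2035-12-01 04:00 + 13 h = 2035-12-01 17:00.
2035-12-01 17:00 + 13 h = 2035-12-02 06:00.
2035-12-02 06:00 + 13 h = 2035-12-02 19:00.
2035-12-02 19:00 + 13 h = 2035-12-03 08:00.
2035-12-03 08:00 + 13 h = 2035-12-03 21:00.
2035-12-03 21:00 + 13 h = 2035-12-04 10:00.
2035-12-04 10:00 + 13 h = 2035-12-04 23:00.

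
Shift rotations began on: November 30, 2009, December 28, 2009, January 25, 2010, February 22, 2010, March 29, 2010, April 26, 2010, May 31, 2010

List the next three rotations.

June 28, 2010; July 26, 2010; August 30, 2010

These are Mondays with 28, 28, 28, 35, 28, 35-day gaps.
Each is the final Monday of its month — November 30, 2009 is past the 28th, so '4th Monday' doesn't fit.
June 2010 ends with Monday June 28, 2010.
Last Monday of July 2010: July 26, 2010.
Last Monday of August 2010: August 30, 2010.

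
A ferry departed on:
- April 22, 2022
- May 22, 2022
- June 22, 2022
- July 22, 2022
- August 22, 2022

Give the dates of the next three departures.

Each date is the 22nd; the gaps (30, 31, 30, 31) track the month lengths.
The rule is the 22nd of each month.
Next: September 2022 → September 22, 2022.
Next: October 2022 → October 22, 2022.
November 2022: November 22, 2022.

September 22, 2022; October 22, 2022; November 22, 2022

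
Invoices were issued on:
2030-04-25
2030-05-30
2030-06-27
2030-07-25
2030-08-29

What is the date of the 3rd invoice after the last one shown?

2030-11-28

All Thursdays; the gaps (35, 28, 28, 35) vary with month length.
This is the last Thursday of each month.
September 2030 ends with Thursday 2030-09-26.
Last Thursday of October 2030: 2030-10-31.
November 2030 ends with Thursday 2030-11-28.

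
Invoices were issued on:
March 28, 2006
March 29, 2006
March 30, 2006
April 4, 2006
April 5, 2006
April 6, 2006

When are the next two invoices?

April 11, 2006; April 12, 2006

Gaps: 1, 1, 5, 1, 1 days — not constant, but cyclic with period 3.
The events fall on every Tuesday, Wednesday and Thursday.
Next Tuesday: April 11, 2006.
The following Wednesday is April 12, 2006.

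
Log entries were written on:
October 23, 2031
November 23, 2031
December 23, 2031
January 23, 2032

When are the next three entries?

Each date is the 23rd; the gaps (31, 30, 31) track the month lengths.
The rule is the 23rd of each month.
Next: February 2032 → February 23, 2032.
March 2032: March 23, 2032.
Next: April 2032 → April 23, 2032.

February 23, 2032; March 23, 2032; April 23, 2032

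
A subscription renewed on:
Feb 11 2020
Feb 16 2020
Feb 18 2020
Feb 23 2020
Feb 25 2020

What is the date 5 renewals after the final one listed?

Gaps: 5, 2, 5, 2 days — not constant, but cyclic with period 2.
The events fall on every Tuesday and Sunday.
Next Sunday: Mar 1 2020.
Next Tuesday: Mar 3 2020.
The following Sunday is Mar 8 2020.
Next Tuesday: Mar 10 2020.
Next Sunday: Mar 15 2020.

Mar 15 2020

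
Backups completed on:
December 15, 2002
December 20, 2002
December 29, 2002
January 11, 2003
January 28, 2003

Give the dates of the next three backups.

February 18, 2003; March 15, 2003; April 13, 2003

Intervals are 5, 9, 13, 17 days — an arithmetic progression with common difference 4.
Next gap: 21 days. January 28, 2003 + 21 days = February 18, 2003.
Next gap: 25 days. February 18, 2003 + 25 days = March 15, 2003.
Next gap: 29 days. March 15, 2003 + 29 days = April 13, 2003.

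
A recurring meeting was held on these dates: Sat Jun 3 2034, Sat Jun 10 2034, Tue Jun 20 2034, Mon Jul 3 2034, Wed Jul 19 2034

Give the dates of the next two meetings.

Mon Aug 7 2034, Tue Aug 29 2034

Intervals are 7, 10, 13, 16 days — an arithmetic progression with common difference 3.
Next gap: 19 days. Wed Jul 19 2034 + 19 days = Mon Aug 7 2034.
Next gap: 22 days. Mon Aug 7 2034 + 22 days = Tue Aug 29 2034.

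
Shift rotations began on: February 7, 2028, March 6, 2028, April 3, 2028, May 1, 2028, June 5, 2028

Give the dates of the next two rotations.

All dates are Mondays, 28, 28, 28, 35 days apart.
Specifically, the 1st Monday of each month.
July 2028 — 1st Monday is July 3, 2028.
August 2028 — 1st Monday is August 7, 2028.

July 3, 2028; August 7, 2028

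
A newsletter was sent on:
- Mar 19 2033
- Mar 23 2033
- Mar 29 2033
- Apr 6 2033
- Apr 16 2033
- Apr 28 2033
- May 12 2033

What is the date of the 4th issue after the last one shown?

Jul 27 2033

Intervals are 4, 6, 8, 10, 12, 14 days — an arithmetic progression with common difference 2.
Next gap: 16 days. May 12 2033 + 16 days = May 28 2033.
Next gap: 18 days. May 28 2033 + 18 days = Jun 15 2033.
Next gap: 20 days. Jun 15 2033 + 20 days = Jul 5 2033.
Next gap: 22 days. Jul 5 2033 + 22 days = Jul 27 2033.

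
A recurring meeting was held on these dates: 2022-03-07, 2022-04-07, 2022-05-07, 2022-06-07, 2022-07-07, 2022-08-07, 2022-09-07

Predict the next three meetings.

2022-10-07, 2022-11-07, 2022-12-07

The day-of-month is always 7 (31, 30, 31, 30, 31, 31 days between events).
So this recurs on the 7th of each month.
Next: October 2022 → 2022-10-07.
Next: November 2022 → 2022-11-07.
December 2022: 2022-12-07.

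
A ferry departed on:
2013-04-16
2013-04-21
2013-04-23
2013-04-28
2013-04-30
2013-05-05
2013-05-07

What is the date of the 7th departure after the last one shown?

2013-06-02

Every event lands on a Tuesday or Sunday (gaps cycle 5, 2, 5, 2, 5, 2).
So the schedule is: every Tuesday and Sunday.
The following Sunday is 2013-05-12.
The following Tuesday is 2013-05-14.
The following Sunday is 2013-05-19.
Next Tuesday: 2013-05-21.
The following Sunday is 2013-05-26.
The following Tuesday is 2013-05-28.
The following Sunday is 2013-06-02.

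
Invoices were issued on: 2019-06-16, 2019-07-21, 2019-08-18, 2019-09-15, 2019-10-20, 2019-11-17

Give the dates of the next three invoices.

These are Sundays at 28- or 35-day spacing (35, 28, 28, 35, 28).
The pattern: 3rd Sunday of the month.
December 2019 — 3rd Sunday is 2019-12-15.
3rd Sunday of January 2020: 2020-01-19.
3rd Sunday of February 2020: 2020-02-16.

2019-12-15, 2020-01-19, 2020-02-16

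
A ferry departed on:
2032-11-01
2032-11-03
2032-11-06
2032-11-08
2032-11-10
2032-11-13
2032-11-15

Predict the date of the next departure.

The gap pattern 2, 3, 2, 2, 3, 2 repeats every 3 events.
These are the Mondays, Wednesdays and Saturdays of each week.
The following Wednesday is 2032-11-17.

2032-11-17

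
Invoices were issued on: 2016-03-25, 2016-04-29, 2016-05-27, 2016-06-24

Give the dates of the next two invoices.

2016-07-29, 2016-08-26

All Fridays; the gaps (35, 28, 28) vary with month length.
This is the last Friday of each month.
July 2016 ends with Friday 2016-07-29.
August 2016 ends with Friday 2016-08-26.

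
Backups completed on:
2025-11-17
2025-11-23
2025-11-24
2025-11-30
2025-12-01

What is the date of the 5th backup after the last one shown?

Every event lands on a Monday or Sunday (gaps cycle 6, 1, 6, 1).
So the schedule is: every Monday and Sunday.
Next Sunday: 2025-12-07.
The following Monday is 2025-12-08.
Next Sunday: 2025-12-14.
Next Monday: 2025-12-15.
The following Sunday is 2025-12-21.

2025-12-21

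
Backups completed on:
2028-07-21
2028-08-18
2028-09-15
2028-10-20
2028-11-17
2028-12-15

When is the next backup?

Gaps: 28, 28, 35, 28, 28 days — a mix of 28 and 35. Every date is a Friday.
Each is the 3rd Friday of its month.
January 2029 — 3rd Friday is 2029-01-19.

2029-01-19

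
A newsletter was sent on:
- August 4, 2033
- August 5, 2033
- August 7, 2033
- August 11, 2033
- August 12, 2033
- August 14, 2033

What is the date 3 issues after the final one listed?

August 21, 2033

The gap pattern 1, 2, 4, 1, 2 repeats every 3 events.
These are the Thursdays, Fridays and Sundays of each week.
The following Thursday is August 18, 2033.
The following Friday is August 19, 2033.
Next Sunday: August 21, 2033.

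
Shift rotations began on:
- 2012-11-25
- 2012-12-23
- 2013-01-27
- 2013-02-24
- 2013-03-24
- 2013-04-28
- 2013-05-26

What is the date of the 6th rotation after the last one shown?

2013-11-24

Gaps: 28, 35, 28, 28, 35, 28 days — a mix of 28 and 35. Every date is a Sunday.
Each is the 4th Sunday of its month.
June 2013 — 4th Sunday is 2013-06-23.
July 2013 — 4th Sunday is 2013-07-28.
August 2013 — 4th Sunday is 2013-08-25.
September 2013 — 4th Sunday is 2013-09-22.
October 2013 — 4th Sunday is 2013-10-27.
November 2013 — 4th Sunday is 2013-11-24.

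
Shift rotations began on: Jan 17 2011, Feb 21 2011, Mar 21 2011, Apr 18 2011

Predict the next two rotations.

May 16 2011, Jun 20 2011

All dates are Mondays, 35, 28, 28 days apart.
Specifically, the 3rd Monday of each month.
May 2011 — 3rd Monday is May 16 2011.
3rd Monday of June 2011: Jun 20 2011.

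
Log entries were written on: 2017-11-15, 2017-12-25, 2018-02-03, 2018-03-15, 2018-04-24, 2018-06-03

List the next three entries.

Gaps between consecutive events: 40, 40, 40, 40, 40 days — a constant 40-day interval.
2018-06-03 + 40 days = 2018-07-13.
2018-07-13 + 40 days = 2018-08-22.
2018-08-22 + 40 days = 2018-10-01.

2018-07-13, 2018-08-22, 2018-10-01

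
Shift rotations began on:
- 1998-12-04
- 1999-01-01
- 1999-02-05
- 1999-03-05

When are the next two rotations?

These are Fridays at 28- or 35-day spacing (28, 35, 28).
The pattern: 1st Friday of the month.
April 1999 — 1st Friday is 1999-04-02.
1st Friday of May 1999: 1999-05-07.

1999-04-02, 1999-05-07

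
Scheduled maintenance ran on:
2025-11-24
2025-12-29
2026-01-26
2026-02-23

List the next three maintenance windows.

All Mondays; the gaps (35, 28, 28) vary with month length.
This is the last Monday of each month.
Last Monday of March 2026: 2026-03-30.
April 2026 ends with Monday 2026-04-27.
May 2026 ends with Monday 2026-05-25.

2026-03-30, 2026-04-27, 2026-05-25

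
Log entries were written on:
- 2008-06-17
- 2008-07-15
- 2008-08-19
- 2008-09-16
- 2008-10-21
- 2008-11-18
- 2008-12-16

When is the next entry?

All dates are Tuesdays, 28, 35, 28, 35, 28, 28 days apart.
Specifically, the 3rd Tuesday of each month.
3rd Tuesday of January 2009: 2009-01-20.

2009-01-20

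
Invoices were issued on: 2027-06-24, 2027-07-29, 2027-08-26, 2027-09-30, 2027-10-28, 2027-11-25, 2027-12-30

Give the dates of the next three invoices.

These are Thursdays with 35, 28, 35, 28, 28, 35-day gaps.
Each is the final Thursday of its month — 2027-07-29 is past the 28th, so '4th Thursday' doesn't fit.
January 2028 ends with Thursday 2028-01-27.
February 2028 ends with Thursday 2028-02-24.
Last Thursday of March 2028: 2028-03-30.

2028-01-27, 2028-02-24, 2028-03-30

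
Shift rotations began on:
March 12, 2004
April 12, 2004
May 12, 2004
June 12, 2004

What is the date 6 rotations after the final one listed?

Gaps: 31, 30, 31 days — not constant. Every event is on the 12th of the month.
Pattern: the 12th of each month.
Next: July 2004 → July 12, 2004.
August 2004: August 12, 2004.
September 2004: September 12, 2004.
Next: October 2004 → October 12, 2004.
Next: November 2004 → November 12, 2004.
December 2004: December 12, 2004.

December 12, 2004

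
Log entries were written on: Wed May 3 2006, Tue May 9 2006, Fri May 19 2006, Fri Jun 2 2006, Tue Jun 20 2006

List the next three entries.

Gaps: 6, 10, 14, 18 days — each gap is 4 larger than the previous one.
Next gap: 22 days. Tue Jun 20 2006 + 22 days = Wed Jul 12 2006.
Next gap: 26 days. Wed Jul 12 2006 + 26 days = Mon Aug 7 2006.
Next gap: 30 days. Mon Aug 7 2006 + 30 days = Wed Sep 6 2006.

Wed Jul 12 2006, Mon Aug 7 2006, Wed Sep 6 2006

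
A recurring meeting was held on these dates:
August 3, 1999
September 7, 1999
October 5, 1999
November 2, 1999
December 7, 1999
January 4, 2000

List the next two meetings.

Gaps: 35, 28, 28, 35, 28 days — a mix of 28 and 35. Every date is a Tuesday.
Each is the 1st Tuesday of its month.
1st Tuesday of February 2000: February 1, 2000.
1st Tuesday of March 2000: March 7, 2000.

February 1, 2000; March 7, 2000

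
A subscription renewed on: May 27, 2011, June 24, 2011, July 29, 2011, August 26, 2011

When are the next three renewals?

September 30, 2011; October 28, 2011; November 25, 2011

Every date is a Friday; gaps 28, 35, 28 days.
Each is the last Friday of its month (at least one falls on the 29th or later, ruling out '4th Friday').
Last Friday of September 2011: September 30, 2011.
October 2011 ends with Friday October 28, 2011.
Last Friday of November 2011: November 25, 2011.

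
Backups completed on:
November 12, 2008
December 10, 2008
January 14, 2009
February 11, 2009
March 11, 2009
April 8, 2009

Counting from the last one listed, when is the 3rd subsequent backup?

July 8, 2009

These are Wednesdays at 28- or 35-day spacing (28, 35, 28, 28, 28).
The pattern: 2nd Wednesday of the month.
2nd Wednesday of May 2009: May 13, 2009.
2nd Wednesday of June 2009: June 10, 2009.
July 2009 — 2nd Wednesday is July 8, 2009.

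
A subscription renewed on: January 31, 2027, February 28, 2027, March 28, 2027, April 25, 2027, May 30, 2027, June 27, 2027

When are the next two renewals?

Every date is a Sunday; gaps 28, 28, 28, 35, 28 days.
Each is the last Sunday of its month (at least one falls on the 29th or later, ruling out '4th Sunday').
July 2027 ends with Sunday July 25, 2027.
August 2027 ends with Sunday August 29, 2027.

July 25, 2027; August 29, 2027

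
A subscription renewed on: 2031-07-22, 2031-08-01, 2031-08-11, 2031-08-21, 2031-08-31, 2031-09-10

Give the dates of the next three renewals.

2031-09-20, 2031-09-30, 2031-10-10

Every event comes 10 days after the last (10, 10, 10, 10, 10).
2031-09-10 + 10 days = 2031-09-20.
2031-09-20 + 10 days = 2031-09-30.
2031-09-30 + 10 days = 2031-10-10.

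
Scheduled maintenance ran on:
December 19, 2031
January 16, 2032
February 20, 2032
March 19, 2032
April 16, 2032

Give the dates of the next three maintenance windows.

May 21, 2032; June 18, 2032; July 16, 2032

All dates are Fridays, 28, 35, 28, 28 days apart.
Specifically, the 3rd Friday of each month.
May 2032 — 3rd Friday is May 21, 2032.
June 2032 — 3rd Friday is June 18, 2032.
3rd Friday of July 2032: July 16, 2032.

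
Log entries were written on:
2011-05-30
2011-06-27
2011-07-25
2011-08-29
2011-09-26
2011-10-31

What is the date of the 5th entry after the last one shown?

These are Mondays with 28, 28, 35, 28, 35-day gaps.
Each is the final Monday of its month — 2011-05-30 is past the 28th, so '4th Monday' doesn't fit.
November 2011 ends with Monday 2011-11-28.
Last Monday of December 2011: 2011-12-26.
Last Monday of January 2012: 2012-01-30.
Last Monday of February 2012: 2012-02-27.
Last Monday of March 2012: 2012-03-26.

2012-03-26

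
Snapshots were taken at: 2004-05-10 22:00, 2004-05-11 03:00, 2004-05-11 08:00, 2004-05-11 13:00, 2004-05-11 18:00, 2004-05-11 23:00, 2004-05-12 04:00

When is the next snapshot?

Spacing: 5, 5, 5, 5, 5, 5 h — constant 5 h.
2004-05-12 04:00 + 5 h = 2004-05-12 09:00.

2004-05-12 09:00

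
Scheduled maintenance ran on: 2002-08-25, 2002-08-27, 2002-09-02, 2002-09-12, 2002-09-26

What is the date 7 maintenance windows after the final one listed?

Gaps: 2, 6, 10, 14 days — each gap is 4 larger than the previous one.
Next gap: 18 days. 2002-09-26 + 18 days = 2002-10-14.
Next gap: 22 days. 2002-10-14 + 22 days = 2002-11-05.
Next gap: 26 days. 2002-11-05 + 26 days = 2002-12-01.
Next gap: 30 days. 2002-12-01 + 30 days = 2002-12-31.
Next gap: 34 days. 2002-12-31 + 34 days = 2003-02-03.
Next gap: 38 days. 2003-02-03 + 38 days = 2003-03-13.
Next gap: 42 days. 2003-03-13 + 42 days = 2003-04-24.

2003-04-24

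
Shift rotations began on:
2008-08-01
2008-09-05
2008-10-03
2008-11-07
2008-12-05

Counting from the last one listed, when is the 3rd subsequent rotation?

2009-03-06

All dates are Fridays, 35, 28, 35, 28 days apart.
Specifically, the 1st Friday of each month.
1st Friday of January 2009: 2009-01-02.
1st Friday of February 2009: 2009-02-06.
March 2009 — 1st Friday is 2009-03-06.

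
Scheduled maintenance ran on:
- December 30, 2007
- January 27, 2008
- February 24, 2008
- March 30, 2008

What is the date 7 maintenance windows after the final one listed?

These are Sundays with 28, 28, 35-day gaps.
Each is the final Sunday of its month — December 30, 2007 is past the 28th, so '4th Sunday' doesn't fit.
April 2008 ends with Sunday April 27, 2008.
Last Sunday of May 2008: May 25, 2008.
Last Sunday of June 2008: June 29, 2008.
July 2008 ends with Sunday July 27, 2008.
August 2008 ends with Sunday August 31, 2008.
September 2008 ends with Sunday September 28, 2008.
October 2008 ends with Sunday October 26, 2008.

October 26, 2008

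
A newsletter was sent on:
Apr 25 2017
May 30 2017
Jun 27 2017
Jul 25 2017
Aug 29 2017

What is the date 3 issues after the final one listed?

These are Tuesdays with 35, 28, 28, 35-day gaps.
Each is the final Tuesday of its month — May 30 2017 is past the 28th, so '4th Tuesday' doesn't fit.
September 2017 ends with Tuesday Sep 26 2017.
October 2017 ends with Tuesday Oct 31 2017.
November 2017 ends with Tuesday Nov 28 2017.

Nov 28 2017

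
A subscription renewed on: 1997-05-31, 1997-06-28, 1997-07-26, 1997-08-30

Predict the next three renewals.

All Saturdays; the gaps (28, 28, 35) vary with month length.
This is the last Saturday of each month.
September 1997 ends with Saturday 1997-09-27.
October 1997 ends with Saturday 1997-10-25.
Last Saturday of November 1997: 1997-11-29.

1997-09-27, 1997-10-25, 1997-11-29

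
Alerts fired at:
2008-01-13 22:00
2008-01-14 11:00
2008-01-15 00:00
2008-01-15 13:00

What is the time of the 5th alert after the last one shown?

2008-01-18 06:00

Gaps: 13, 13, 13 hours — each event is 13 hours after the previous one.
2008-01-15 13:00 + 13 h = 2008-01-16 02:00.
2008-01-16 02:00 + 13 h = 2008-01-16 15:00.
2008-01-16 15:00 + 13 h = 2008-01-17 04:00.
2008-01-17 04:00 + 13 h = 2008-01-17 17:00.
2008-01-17 17:00 + 13 h = 2008-01-18 06:00.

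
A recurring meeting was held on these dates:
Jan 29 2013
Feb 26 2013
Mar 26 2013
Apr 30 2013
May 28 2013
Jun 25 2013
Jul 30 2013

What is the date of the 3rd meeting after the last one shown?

All Tuesdays; the gaps (28, 28, 35, 28, 28, 35) vary with month length.
This is the last Tuesday of each month.
Last Tuesday of August 2013: Aug 27 2013.
September 2013 ends with Tuesday Sep 24 2013.
October 2013 ends with Tuesday Oct 29 2013.

Oct 29 2013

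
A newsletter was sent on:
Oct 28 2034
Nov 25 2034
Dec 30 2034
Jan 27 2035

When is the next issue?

All Saturdays; the gaps (28, 35, 28) vary with month length.
This is the last Saturday of each month.
February 2035 ends with Saturday Feb 24 2035.

Feb 24 2035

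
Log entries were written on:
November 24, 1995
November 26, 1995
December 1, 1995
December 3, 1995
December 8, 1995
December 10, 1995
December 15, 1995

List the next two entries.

December 17, 1995; December 22, 1995

Gaps: 2, 5, 2, 5, 2, 5 days — not constant, but cyclic with period 2.
The events fall on every Friday and Sunday.
Next Sunday: December 17, 1995.
Next Friday: December 22, 1995.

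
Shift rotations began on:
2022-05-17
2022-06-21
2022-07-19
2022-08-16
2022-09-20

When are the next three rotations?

Gaps: 35, 28, 28, 35 days — a mix of 28 and 35. Every date is a Tuesday.
Each is the 3rd Tuesday of its month.
3rd Tuesday of October 2022: 2022-10-18.
November 2022 — 3rd Tuesday is 2022-11-15.
3rd Tuesday of December 2022: 2022-12-20.

2022-10-18, 2022-11-15, 2022-12-20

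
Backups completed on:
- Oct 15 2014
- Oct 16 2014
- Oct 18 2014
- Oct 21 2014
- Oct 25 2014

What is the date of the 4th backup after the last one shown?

Nov 20 2014

The spacing grows by 1 each time: 1, 2, 3, 4 days.
Next gap: 5 days. Oct 25 2014 + 5 days = Oct 30 2014.
Next gap: 6 days. Oct 30 2014 + 6 days = Nov 5 2014.
Next gap: 7 days. Nov 5 2014 + 7 days = Nov 12 2014.
Next gap: 8 days. Nov 12 2014 + 8 days = Nov 20 2014.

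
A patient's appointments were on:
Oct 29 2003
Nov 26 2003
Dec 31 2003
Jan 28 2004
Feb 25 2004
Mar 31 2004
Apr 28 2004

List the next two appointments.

May 26 2004, Jun 30 2004

All Wednesdays; the gaps (28, 35, 28, 28, 35, 28) vary with month length.
This is the last Wednesday of each month.
Last Wednesday of May 2004: May 26 2004.
Last Wednesday of June 2004: Jun 30 2004.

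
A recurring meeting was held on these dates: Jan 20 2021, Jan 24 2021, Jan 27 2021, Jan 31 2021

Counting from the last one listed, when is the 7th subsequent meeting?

Feb 24 2021

The gap pattern 4, 3, 4 repeats every 2 events.
These are the Wednesdays and Sundays of each week.
The following Wednesday is Feb 3 2021.
Next Sunday: Feb 7 2021.
Next Wednesday: Feb 10 2021.
Next Sunday: Feb 14 2021.
Next Wednesday: Feb 17 2021.
Next Sunday: Feb 21 2021.
Next Wednesday: Feb 24 2021.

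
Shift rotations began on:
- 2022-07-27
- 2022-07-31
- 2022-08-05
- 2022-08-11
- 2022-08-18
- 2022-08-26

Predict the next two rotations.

2022-09-04, 2022-09-14

Gaps: 4, 5, 6, 7, 8 days — each gap is 1 larger than the previous one.
Next gap: 9 days. 2022-08-26 + 9 days = 2022-09-04.
Next gap: 10 days. 2022-09-04 + 10 days = 2022-09-14.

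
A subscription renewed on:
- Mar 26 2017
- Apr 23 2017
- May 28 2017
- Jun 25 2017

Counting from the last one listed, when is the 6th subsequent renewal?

All dates are Sundays, 28, 35, 28 days apart.
Specifically, the 4th Sunday of each month.
July 2017 — 4th Sunday is Jul 23 2017.
4th Sunday of August 2017: Aug 27 2017.
September 2017 — 4th Sunday is Sep 24 2017.
October 2017 — 4th Sunday is Oct 22 2017.
November 2017 — 4th Sunday is Nov 26 2017.
4th Sunday of December 2017: Dec 24 2017.

Dec 24 2017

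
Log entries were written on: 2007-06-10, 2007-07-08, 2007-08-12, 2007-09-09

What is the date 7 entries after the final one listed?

Gaps: 28, 35, 28 days — a mix of 28 and 35. Every date is a Sunday.
Each is the 2nd Sunday of its month.
October 2007 — 2nd Sunday is 2007-10-14.
November 2007 — 2nd Sunday is 2007-11-11.
2nd Sunday of December 2007: 2007-12-09.
2nd Sunday of January 2008: 2008-01-13.
2nd Sunday of February 2008: 2008-02-10.
2nd Sunday of March 2008: 2008-03-09.
April 2008 — 2nd Sunday is 2008-04-13.

2008-04-13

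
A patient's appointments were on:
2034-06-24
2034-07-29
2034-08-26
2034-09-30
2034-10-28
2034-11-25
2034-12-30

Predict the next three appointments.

2035-01-27, 2035-02-24, 2035-03-31

All Saturdays; the gaps (35, 28, 35, 28, 28, 35) vary with month length.
This is the last Saturday of each month.
January 2035 ends with Saturday 2035-01-27.
Last Saturday of February 2035: 2035-02-24.
Last Saturday of March 2035: 2035-03-31.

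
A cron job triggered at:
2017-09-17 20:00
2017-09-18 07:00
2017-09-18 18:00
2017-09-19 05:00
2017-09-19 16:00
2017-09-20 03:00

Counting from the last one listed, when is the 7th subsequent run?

2017-09-23 08:00

Spacing: 11, 11, 11, 11, 11 h — constant 11 h.
2017-09-20 03:00 + 11 h = 2017-09-20 14:00.
2017-09-20 14:00 + 11 h = 2017-09-21 01:00.
2017-09-21 01:00 + 11 h = 2017-09-21 12:00.
2017-09-21 12:00 + 11 h = 2017-09-21 23:00.
2017-09-21 23:00 + 11 h = 2017-09-22 10:00.
2017-09-22 10:00 + 11 h = 2017-09-22 21:00.
2017-09-22 21:00 + 11 h = 2017-09-23 08:00.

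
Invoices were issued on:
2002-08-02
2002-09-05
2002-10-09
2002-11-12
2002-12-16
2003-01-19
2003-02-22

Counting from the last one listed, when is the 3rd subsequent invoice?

2003-06-04

Gaps between consecutive events: 34, 34, 34, 34, 34, 34 days — a constant 34-day interval.
2003-02-22 + 34 days = 2003-03-28.
2003-03-28 + 34 days = 2003-05-01.
2003-05-01 + 34 days = 2003-06-04.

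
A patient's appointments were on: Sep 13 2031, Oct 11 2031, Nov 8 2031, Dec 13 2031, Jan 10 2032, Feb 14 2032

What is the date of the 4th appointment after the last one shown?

Gaps: 28, 28, 35, 28, 35 days — a mix of 28 and 35. Every date is a Saturday.
Each is the 2nd Saturday of its month.
2nd Saturday of March 2032: Mar 13 2032.
April 2032 — 2nd Saturday is Apr 10 2032.
2nd Saturday of May 2032: May 8 2032.
June 2032 — 2nd Saturday is Jun 12 2032.

Jun 12 2032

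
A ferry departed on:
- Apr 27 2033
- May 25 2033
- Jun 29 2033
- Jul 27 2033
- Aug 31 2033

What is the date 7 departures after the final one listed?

These are Wednesdays with 28, 35, 28, 35-day gaps.
Each is the final Wednesday of its month — Jun 29 2033 is past the 28th, so '4th Wednesday' doesn't fit.
September 2033 ends with Wednesday Sep 28 2033.
October 2033 ends with Wednesday Oct 26 2033.
November 2033 ends with Wednesday Nov 30 2033.
Last Wednesday of December 2033: Dec 28 2033.
Last Wednesday of January 2034: Jan 25 2034.
February 2034 ends with Wednesday Feb 22 2034.
March 2034 ends with Wednesday Mar 29 2034.

Mar 29 2034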